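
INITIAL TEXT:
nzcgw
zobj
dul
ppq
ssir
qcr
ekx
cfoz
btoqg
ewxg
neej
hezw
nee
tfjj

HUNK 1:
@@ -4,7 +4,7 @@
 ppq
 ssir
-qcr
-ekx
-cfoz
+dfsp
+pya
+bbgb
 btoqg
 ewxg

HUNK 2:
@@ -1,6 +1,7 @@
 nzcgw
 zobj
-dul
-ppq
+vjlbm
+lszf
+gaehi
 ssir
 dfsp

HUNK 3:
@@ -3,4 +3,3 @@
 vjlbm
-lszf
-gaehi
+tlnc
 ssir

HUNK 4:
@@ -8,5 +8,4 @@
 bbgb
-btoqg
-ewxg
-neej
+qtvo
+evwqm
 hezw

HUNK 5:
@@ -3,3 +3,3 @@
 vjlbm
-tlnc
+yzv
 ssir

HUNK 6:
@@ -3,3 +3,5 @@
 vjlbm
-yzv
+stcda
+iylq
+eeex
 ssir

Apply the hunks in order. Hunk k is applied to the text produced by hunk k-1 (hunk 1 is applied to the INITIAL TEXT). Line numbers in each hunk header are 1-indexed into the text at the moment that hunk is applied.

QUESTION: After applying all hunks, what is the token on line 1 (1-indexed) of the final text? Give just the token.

Answer: nzcgw

Derivation:
Hunk 1: at line 4 remove [qcr,ekx,cfoz] add [dfsp,pya,bbgb] -> 14 lines: nzcgw zobj dul ppq ssir dfsp pya bbgb btoqg ewxg neej hezw nee tfjj
Hunk 2: at line 1 remove [dul,ppq] add [vjlbm,lszf,gaehi] -> 15 lines: nzcgw zobj vjlbm lszf gaehi ssir dfsp pya bbgb btoqg ewxg neej hezw nee tfjj
Hunk 3: at line 3 remove [lszf,gaehi] add [tlnc] -> 14 lines: nzcgw zobj vjlbm tlnc ssir dfsp pya bbgb btoqg ewxg neej hezw nee tfjj
Hunk 4: at line 8 remove [btoqg,ewxg,neej] add [qtvo,evwqm] -> 13 lines: nzcgw zobj vjlbm tlnc ssir dfsp pya bbgb qtvo evwqm hezw nee tfjj
Hunk 5: at line 3 remove [tlnc] add [yzv] -> 13 lines: nzcgw zobj vjlbm yzv ssir dfsp pya bbgb qtvo evwqm hezw nee tfjj
Hunk 6: at line 3 remove [yzv] add [stcda,iylq,eeex] -> 15 lines: nzcgw zobj vjlbm stcda iylq eeex ssir dfsp pya bbgb qtvo evwqm hezw nee tfjj
Final line 1: nzcgw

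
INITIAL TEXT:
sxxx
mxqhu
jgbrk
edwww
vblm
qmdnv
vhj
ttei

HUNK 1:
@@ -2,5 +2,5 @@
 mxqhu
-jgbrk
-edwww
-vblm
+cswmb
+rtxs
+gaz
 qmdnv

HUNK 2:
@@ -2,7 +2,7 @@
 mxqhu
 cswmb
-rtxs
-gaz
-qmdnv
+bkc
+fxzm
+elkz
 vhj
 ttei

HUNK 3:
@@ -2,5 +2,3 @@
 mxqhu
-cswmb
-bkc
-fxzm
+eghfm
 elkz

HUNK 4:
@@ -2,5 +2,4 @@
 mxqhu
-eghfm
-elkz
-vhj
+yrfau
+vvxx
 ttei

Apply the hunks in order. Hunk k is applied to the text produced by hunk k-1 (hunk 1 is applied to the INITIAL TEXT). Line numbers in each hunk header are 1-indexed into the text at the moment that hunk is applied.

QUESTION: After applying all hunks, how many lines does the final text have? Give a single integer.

Hunk 1: at line 2 remove [jgbrk,edwww,vblm] add [cswmb,rtxs,gaz] -> 8 lines: sxxx mxqhu cswmb rtxs gaz qmdnv vhj ttei
Hunk 2: at line 2 remove [rtxs,gaz,qmdnv] add [bkc,fxzm,elkz] -> 8 lines: sxxx mxqhu cswmb bkc fxzm elkz vhj ttei
Hunk 3: at line 2 remove [cswmb,bkc,fxzm] add [eghfm] -> 6 lines: sxxx mxqhu eghfm elkz vhj ttei
Hunk 4: at line 2 remove [eghfm,elkz,vhj] add [yrfau,vvxx] -> 5 lines: sxxx mxqhu yrfau vvxx ttei
Final line count: 5

Answer: 5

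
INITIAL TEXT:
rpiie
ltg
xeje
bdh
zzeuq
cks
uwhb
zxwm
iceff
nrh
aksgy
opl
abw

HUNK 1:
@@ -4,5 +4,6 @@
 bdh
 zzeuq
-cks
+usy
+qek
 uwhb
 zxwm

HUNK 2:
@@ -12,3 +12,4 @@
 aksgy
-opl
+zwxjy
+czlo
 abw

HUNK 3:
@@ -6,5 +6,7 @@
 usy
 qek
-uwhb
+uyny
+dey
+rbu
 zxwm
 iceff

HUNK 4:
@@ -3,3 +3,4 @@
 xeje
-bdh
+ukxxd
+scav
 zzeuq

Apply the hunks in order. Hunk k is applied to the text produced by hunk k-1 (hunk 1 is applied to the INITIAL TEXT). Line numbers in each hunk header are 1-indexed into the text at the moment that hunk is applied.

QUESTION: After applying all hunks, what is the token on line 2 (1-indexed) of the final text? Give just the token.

Hunk 1: at line 4 remove [cks] add [usy,qek] -> 14 lines: rpiie ltg xeje bdh zzeuq usy qek uwhb zxwm iceff nrh aksgy opl abw
Hunk 2: at line 12 remove [opl] add [zwxjy,czlo] -> 15 lines: rpiie ltg xeje bdh zzeuq usy qek uwhb zxwm iceff nrh aksgy zwxjy czlo abw
Hunk 3: at line 6 remove [uwhb] add [uyny,dey,rbu] -> 17 lines: rpiie ltg xeje bdh zzeuq usy qek uyny dey rbu zxwm iceff nrh aksgy zwxjy czlo abw
Hunk 4: at line 3 remove [bdh] add [ukxxd,scav] -> 18 lines: rpiie ltg xeje ukxxd scav zzeuq usy qek uyny dey rbu zxwm iceff nrh aksgy zwxjy czlo abw
Final line 2: ltg

Answer: ltg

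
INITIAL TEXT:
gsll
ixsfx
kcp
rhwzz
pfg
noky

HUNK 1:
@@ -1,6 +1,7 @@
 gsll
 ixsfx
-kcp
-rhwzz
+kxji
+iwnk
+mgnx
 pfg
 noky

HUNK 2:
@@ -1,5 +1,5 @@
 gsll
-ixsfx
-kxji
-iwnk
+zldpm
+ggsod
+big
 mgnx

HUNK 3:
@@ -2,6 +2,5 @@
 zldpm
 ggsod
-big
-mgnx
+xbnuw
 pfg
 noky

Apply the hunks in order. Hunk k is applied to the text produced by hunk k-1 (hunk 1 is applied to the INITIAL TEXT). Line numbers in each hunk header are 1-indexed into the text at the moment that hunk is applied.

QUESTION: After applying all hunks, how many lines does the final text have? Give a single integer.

Answer: 6

Derivation:
Hunk 1: at line 1 remove [kcp,rhwzz] add [kxji,iwnk,mgnx] -> 7 lines: gsll ixsfx kxji iwnk mgnx pfg noky
Hunk 2: at line 1 remove [ixsfx,kxji,iwnk] add [zldpm,ggsod,big] -> 7 lines: gsll zldpm ggsod big mgnx pfg noky
Hunk 3: at line 2 remove [big,mgnx] add [xbnuw] -> 6 lines: gsll zldpm ggsod xbnuw pfg noky
Final line count: 6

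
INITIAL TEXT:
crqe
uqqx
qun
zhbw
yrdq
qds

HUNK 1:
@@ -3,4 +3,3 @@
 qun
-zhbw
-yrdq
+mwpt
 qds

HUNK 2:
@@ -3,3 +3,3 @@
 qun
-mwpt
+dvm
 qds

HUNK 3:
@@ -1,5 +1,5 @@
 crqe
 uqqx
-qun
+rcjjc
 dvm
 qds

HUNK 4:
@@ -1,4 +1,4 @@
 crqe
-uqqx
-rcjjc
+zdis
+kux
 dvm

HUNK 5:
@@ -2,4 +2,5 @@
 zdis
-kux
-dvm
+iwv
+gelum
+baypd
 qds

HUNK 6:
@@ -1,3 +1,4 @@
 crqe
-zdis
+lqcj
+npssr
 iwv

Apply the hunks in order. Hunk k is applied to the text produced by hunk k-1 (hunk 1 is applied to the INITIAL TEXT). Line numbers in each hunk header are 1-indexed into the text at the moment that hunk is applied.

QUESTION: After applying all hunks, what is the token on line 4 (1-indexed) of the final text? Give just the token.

Hunk 1: at line 3 remove [zhbw,yrdq] add [mwpt] -> 5 lines: crqe uqqx qun mwpt qds
Hunk 2: at line 3 remove [mwpt] add [dvm] -> 5 lines: crqe uqqx qun dvm qds
Hunk 3: at line 1 remove [qun] add [rcjjc] -> 5 lines: crqe uqqx rcjjc dvm qds
Hunk 4: at line 1 remove [uqqx,rcjjc] add [zdis,kux] -> 5 lines: crqe zdis kux dvm qds
Hunk 5: at line 2 remove [kux,dvm] add [iwv,gelum,baypd] -> 6 lines: crqe zdis iwv gelum baypd qds
Hunk 6: at line 1 remove [zdis] add [lqcj,npssr] -> 7 lines: crqe lqcj npssr iwv gelum baypd qds
Final line 4: iwv

Answer: iwv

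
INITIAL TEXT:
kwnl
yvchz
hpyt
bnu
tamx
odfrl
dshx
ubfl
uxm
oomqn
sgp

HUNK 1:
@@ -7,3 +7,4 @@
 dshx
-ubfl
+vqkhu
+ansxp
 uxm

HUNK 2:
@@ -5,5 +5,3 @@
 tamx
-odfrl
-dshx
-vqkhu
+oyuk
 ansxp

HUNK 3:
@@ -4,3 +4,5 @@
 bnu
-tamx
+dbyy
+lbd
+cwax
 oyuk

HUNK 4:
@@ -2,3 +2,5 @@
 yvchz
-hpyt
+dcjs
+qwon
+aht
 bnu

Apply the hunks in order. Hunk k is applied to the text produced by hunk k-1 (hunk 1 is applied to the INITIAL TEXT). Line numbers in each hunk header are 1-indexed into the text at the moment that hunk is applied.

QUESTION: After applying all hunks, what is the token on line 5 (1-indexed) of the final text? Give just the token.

Hunk 1: at line 7 remove [ubfl] add [vqkhu,ansxp] -> 12 lines: kwnl yvchz hpyt bnu tamx odfrl dshx vqkhu ansxp uxm oomqn sgp
Hunk 2: at line 5 remove [odfrl,dshx,vqkhu] add [oyuk] -> 10 lines: kwnl yvchz hpyt bnu tamx oyuk ansxp uxm oomqn sgp
Hunk 3: at line 4 remove [tamx] add [dbyy,lbd,cwax] -> 12 lines: kwnl yvchz hpyt bnu dbyy lbd cwax oyuk ansxp uxm oomqn sgp
Hunk 4: at line 2 remove [hpyt] add [dcjs,qwon,aht] -> 14 lines: kwnl yvchz dcjs qwon aht bnu dbyy lbd cwax oyuk ansxp uxm oomqn sgp
Final line 5: aht

Answer: aht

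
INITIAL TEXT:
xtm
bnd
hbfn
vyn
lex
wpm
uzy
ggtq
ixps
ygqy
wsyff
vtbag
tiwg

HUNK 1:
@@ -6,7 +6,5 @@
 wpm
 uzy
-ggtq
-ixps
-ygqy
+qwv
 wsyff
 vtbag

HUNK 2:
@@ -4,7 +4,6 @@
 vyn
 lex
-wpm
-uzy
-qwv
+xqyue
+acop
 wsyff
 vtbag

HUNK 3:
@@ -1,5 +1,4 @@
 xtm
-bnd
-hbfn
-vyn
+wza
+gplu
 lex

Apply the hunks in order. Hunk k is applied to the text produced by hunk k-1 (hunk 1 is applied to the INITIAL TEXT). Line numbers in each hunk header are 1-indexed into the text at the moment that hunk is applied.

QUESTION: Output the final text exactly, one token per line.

Hunk 1: at line 6 remove [ggtq,ixps,ygqy] add [qwv] -> 11 lines: xtm bnd hbfn vyn lex wpm uzy qwv wsyff vtbag tiwg
Hunk 2: at line 4 remove [wpm,uzy,qwv] add [xqyue,acop] -> 10 lines: xtm bnd hbfn vyn lex xqyue acop wsyff vtbag tiwg
Hunk 3: at line 1 remove [bnd,hbfn,vyn] add [wza,gplu] -> 9 lines: xtm wza gplu lex xqyue acop wsyff vtbag tiwg

Answer: xtm
wza
gplu
lex
xqyue
acop
wsyff
vtbag
tiwg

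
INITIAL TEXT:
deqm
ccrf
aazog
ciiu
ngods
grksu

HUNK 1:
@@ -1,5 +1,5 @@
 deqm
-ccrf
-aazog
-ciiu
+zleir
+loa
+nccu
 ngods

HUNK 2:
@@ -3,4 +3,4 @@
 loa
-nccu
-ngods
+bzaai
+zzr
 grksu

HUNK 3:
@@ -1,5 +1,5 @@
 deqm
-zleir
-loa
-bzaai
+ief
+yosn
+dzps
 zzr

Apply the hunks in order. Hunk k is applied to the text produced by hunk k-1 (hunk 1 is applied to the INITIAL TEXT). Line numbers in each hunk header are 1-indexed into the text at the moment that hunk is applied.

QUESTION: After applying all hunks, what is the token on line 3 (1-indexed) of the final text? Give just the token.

Answer: yosn

Derivation:
Hunk 1: at line 1 remove [ccrf,aazog,ciiu] add [zleir,loa,nccu] -> 6 lines: deqm zleir loa nccu ngods grksu
Hunk 2: at line 3 remove [nccu,ngods] add [bzaai,zzr] -> 6 lines: deqm zleir loa bzaai zzr grksu
Hunk 3: at line 1 remove [zleir,loa,bzaai] add [ief,yosn,dzps] -> 6 lines: deqm ief yosn dzps zzr grksu
Final line 3: yosn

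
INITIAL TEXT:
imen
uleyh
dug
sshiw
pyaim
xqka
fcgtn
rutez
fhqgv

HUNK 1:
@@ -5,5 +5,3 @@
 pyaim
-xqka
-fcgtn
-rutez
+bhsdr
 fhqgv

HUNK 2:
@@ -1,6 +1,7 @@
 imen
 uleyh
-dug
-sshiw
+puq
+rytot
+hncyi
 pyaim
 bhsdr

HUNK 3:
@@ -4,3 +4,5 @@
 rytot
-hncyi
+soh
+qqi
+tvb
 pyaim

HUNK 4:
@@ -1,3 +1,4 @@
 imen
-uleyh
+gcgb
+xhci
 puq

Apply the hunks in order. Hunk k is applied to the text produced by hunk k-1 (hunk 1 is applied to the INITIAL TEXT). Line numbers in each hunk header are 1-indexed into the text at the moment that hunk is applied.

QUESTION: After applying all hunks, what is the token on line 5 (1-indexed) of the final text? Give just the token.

Hunk 1: at line 5 remove [xqka,fcgtn,rutez] add [bhsdr] -> 7 lines: imen uleyh dug sshiw pyaim bhsdr fhqgv
Hunk 2: at line 1 remove [dug,sshiw] add [puq,rytot,hncyi] -> 8 lines: imen uleyh puq rytot hncyi pyaim bhsdr fhqgv
Hunk 3: at line 4 remove [hncyi] add [soh,qqi,tvb] -> 10 lines: imen uleyh puq rytot soh qqi tvb pyaim bhsdr fhqgv
Hunk 4: at line 1 remove [uleyh] add [gcgb,xhci] -> 11 lines: imen gcgb xhci puq rytot soh qqi tvb pyaim bhsdr fhqgv
Final line 5: rytot

Answer: rytot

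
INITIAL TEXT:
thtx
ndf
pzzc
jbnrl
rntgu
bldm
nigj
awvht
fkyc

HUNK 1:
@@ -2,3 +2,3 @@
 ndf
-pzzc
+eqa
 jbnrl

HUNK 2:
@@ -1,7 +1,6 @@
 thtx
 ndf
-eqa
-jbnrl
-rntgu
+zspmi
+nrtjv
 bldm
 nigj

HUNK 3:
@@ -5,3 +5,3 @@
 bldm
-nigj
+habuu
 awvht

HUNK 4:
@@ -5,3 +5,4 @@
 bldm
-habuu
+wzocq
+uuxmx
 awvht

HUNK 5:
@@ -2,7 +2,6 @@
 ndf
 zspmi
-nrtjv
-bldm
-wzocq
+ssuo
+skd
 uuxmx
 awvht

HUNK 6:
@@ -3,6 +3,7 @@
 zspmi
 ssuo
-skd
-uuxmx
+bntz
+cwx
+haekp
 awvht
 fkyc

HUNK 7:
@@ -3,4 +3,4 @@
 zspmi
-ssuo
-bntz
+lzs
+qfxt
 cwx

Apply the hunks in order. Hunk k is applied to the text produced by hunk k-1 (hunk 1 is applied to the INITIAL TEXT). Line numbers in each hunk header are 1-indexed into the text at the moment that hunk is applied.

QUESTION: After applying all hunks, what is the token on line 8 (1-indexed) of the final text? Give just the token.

Hunk 1: at line 2 remove [pzzc] add [eqa] -> 9 lines: thtx ndf eqa jbnrl rntgu bldm nigj awvht fkyc
Hunk 2: at line 1 remove [eqa,jbnrl,rntgu] add [zspmi,nrtjv] -> 8 lines: thtx ndf zspmi nrtjv bldm nigj awvht fkyc
Hunk 3: at line 5 remove [nigj] add [habuu] -> 8 lines: thtx ndf zspmi nrtjv bldm habuu awvht fkyc
Hunk 4: at line 5 remove [habuu] add [wzocq,uuxmx] -> 9 lines: thtx ndf zspmi nrtjv bldm wzocq uuxmx awvht fkyc
Hunk 5: at line 2 remove [nrtjv,bldm,wzocq] add [ssuo,skd] -> 8 lines: thtx ndf zspmi ssuo skd uuxmx awvht fkyc
Hunk 6: at line 3 remove [skd,uuxmx] add [bntz,cwx,haekp] -> 9 lines: thtx ndf zspmi ssuo bntz cwx haekp awvht fkyc
Hunk 7: at line 3 remove [ssuo,bntz] add [lzs,qfxt] -> 9 lines: thtx ndf zspmi lzs qfxt cwx haekp awvht fkyc
Final line 8: awvht

Answer: awvht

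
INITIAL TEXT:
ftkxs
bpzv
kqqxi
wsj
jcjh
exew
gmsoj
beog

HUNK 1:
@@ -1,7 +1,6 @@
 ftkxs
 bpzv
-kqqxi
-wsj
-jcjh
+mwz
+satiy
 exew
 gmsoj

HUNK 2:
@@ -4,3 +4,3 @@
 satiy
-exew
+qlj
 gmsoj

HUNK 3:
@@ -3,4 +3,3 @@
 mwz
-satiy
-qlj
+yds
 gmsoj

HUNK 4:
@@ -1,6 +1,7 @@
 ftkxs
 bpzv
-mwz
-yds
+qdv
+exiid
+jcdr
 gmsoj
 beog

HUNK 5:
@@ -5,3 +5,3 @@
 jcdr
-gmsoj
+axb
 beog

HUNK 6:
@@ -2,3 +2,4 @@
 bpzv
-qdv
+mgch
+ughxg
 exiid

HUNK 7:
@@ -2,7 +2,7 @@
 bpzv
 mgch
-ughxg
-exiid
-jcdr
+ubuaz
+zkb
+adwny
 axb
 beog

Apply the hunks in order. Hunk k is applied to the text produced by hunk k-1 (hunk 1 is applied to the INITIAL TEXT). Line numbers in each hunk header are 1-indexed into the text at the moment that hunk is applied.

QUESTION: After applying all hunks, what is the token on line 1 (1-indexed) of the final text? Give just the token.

Answer: ftkxs

Derivation:
Hunk 1: at line 1 remove [kqqxi,wsj,jcjh] add [mwz,satiy] -> 7 lines: ftkxs bpzv mwz satiy exew gmsoj beog
Hunk 2: at line 4 remove [exew] add [qlj] -> 7 lines: ftkxs bpzv mwz satiy qlj gmsoj beog
Hunk 3: at line 3 remove [satiy,qlj] add [yds] -> 6 lines: ftkxs bpzv mwz yds gmsoj beog
Hunk 4: at line 1 remove [mwz,yds] add [qdv,exiid,jcdr] -> 7 lines: ftkxs bpzv qdv exiid jcdr gmsoj beog
Hunk 5: at line 5 remove [gmsoj] add [axb] -> 7 lines: ftkxs bpzv qdv exiid jcdr axb beog
Hunk 6: at line 2 remove [qdv] add [mgch,ughxg] -> 8 lines: ftkxs bpzv mgch ughxg exiid jcdr axb beog
Hunk 7: at line 2 remove [ughxg,exiid,jcdr] add [ubuaz,zkb,adwny] -> 8 lines: ftkxs bpzv mgch ubuaz zkb adwny axb beog
Final line 1: ftkxs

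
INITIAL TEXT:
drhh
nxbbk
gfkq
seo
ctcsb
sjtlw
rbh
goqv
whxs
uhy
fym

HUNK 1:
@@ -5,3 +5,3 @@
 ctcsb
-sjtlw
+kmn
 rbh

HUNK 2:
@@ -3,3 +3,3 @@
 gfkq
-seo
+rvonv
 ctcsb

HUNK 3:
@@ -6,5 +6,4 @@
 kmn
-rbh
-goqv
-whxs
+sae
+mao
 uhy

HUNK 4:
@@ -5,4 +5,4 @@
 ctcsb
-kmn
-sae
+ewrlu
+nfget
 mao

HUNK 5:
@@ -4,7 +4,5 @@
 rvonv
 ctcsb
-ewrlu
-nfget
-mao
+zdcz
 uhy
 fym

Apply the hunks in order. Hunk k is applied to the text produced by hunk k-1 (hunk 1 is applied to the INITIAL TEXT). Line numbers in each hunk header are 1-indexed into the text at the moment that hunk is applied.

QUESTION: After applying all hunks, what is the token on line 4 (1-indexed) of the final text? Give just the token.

Hunk 1: at line 5 remove [sjtlw] add [kmn] -> 11 lines: drhh nxbbk gfkq seo ctcsb kmn rbh goqv whxs uhy fym
Hunk 2: at line 3 remove [seo] add [rvonv] -> 11 lines: drhh nxbbk gfkq rvonv ctcsb kmn rbh goqv whxs uhy fym
Hunk 3: at line 6 remove [rbh,goqv,whxs] add [sae,mao] -> 10 lines: drhh nxbbk gfkq rvonv ctcsb kmn sae mao uhy fym
Hunk 4: at line 5 remove [kmn,sae] add [ewrlu,nfget] -> 10 lines: drhh nxbbk gfkq rvonv ctcsb ewrlu nfget mao uhy fym
Hunk 5: at line 4 remove [ewrlu,nfget,mao] add [zdcz] -> 8 lines: drhh nxbbk gfkq rvonv ctcsb zdcz uhy fym
Final line 4: rvonv

Answer: rvonv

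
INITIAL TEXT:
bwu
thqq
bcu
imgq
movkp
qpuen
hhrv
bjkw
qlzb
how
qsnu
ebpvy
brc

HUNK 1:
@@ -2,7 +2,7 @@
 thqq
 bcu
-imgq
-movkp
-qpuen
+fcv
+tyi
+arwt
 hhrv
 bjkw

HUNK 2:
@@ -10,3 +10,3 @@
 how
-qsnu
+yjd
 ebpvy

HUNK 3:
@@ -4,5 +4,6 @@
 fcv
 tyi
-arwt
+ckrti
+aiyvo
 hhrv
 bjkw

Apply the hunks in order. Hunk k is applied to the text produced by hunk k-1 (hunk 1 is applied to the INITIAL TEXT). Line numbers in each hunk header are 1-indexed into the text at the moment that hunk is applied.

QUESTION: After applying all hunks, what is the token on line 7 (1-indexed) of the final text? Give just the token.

Answer: aiyvo

Derivation:
Hunk 1: at line 2 remove [imgq,movkp,qpuen] add [fcv,tyi,arwt] -> 13 lines: bwu thqq bcu fcv tyi arwt hhrv bjkw qlzb how qsnu ebpvy brc
Hunk 2: at line 10 remove [qsnu] add [yjd] -> 13 lines: bwu thqq bcu fcv tyi arwt hhrv bjkw qlzb how yjd ebpvy brc
Hunk 3: at line 4 remove [arwt] add [ckrti,aiyvo] -> 14 lines: bwu thqq bcu fcv tyi ckrti aiyvo hhrv bjkw qlzb how yjd ebpvy brc
Final line 7: aiyvo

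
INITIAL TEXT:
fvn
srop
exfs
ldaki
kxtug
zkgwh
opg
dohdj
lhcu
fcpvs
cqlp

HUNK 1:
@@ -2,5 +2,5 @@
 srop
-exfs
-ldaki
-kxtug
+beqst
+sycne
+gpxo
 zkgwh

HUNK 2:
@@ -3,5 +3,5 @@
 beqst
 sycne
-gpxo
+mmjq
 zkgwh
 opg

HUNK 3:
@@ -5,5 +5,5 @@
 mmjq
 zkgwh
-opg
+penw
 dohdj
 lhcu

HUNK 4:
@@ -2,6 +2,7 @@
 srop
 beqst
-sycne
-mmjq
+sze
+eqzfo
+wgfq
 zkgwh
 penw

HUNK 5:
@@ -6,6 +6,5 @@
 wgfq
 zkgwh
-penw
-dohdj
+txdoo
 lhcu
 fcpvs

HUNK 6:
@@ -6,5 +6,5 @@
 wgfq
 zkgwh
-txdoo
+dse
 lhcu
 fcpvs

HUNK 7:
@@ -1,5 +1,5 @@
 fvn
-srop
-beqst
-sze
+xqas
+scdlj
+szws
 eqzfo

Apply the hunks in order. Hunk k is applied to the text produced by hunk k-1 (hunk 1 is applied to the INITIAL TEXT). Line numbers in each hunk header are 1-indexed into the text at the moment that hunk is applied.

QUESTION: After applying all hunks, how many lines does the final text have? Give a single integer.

Hunk 1: at line 2 remove [exfs,ldaki,kxtug] add [beqst,sycne,gpxo] -> 11 lines: fvn srop beqst sycne gpxo zkgwh opg dohdj lhcu fcpvs cqlp
Hunk 2: at line 3 remove [gpxo] add [mmjq] -> 11 lines: fvn srop beqst sycne mmjq zkgwh opg dohdj lhcu fcpvs cqlp
Hunk 3: at line 5 remove [opg] add [penw] -> 11 lines: fvn srop beqst sycne mmjq zkgwh penw dohdj lhcu fcpvs cqlp
Hunk 4: at line 2 remove [sycne,mmjq] add [sze,eqzfo,wgfq] -> 12 lines: fvn srop beqst sze eqzfo wgfq zkgwh penw dohdj lhcu fcpvs cqlp
Hunk 5: at line 6 remove [penw,dohdj] add [txdoo] -> 11 lines: fvn srop beqst sze eqzfo wgfq zkgwh txdoo lhcu fcpvs cqlp
Hunk 6: at line 6 remove [txdoo] add [dse] -> 11 lines: fvn srop beqst sze eqzfo wgfq zkgwh dse lhcu fcpvs cqlp
Hunk 7: at line 1 remove [srop,beqst,sze] add [xqas,scdlj,szws] -> 11 lines: fvn xqas scdlj szws eqzfo wgfq zkgwh dse lhcu fcpvs cqlp
Final line count: 11

Answer: 11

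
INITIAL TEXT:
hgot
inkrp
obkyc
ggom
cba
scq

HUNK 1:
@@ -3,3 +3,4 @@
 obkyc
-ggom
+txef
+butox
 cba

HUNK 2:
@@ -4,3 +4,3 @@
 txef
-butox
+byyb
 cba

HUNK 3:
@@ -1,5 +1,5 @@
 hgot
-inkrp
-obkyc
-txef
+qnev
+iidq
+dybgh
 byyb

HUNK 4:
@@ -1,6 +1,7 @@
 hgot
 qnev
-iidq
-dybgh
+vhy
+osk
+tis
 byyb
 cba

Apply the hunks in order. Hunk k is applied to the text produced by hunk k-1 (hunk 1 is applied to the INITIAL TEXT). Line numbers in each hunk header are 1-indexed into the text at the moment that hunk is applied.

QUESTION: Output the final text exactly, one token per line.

Hunk 1: at line 3 remove [ggom] add [txef,butox] -> 7 lines: hgot inkrp obkyc txef butox cba scq
Hunk 2: at line 4 remove [butox] add [byyb] -> 7 lines: hgot inkrp obkyc txef byyb cba scq
Hunk 3: at line 1 remove [inkrp,obkyc,txef] add [qnev,iidq,dybgh] -> 7 lines: hgot qnev iidq dybgh byyb cba scq
Hunk 4: at line 1 remove [iidq,dybgh] add [vhy,osk,tis] -> 8 lines: hgot qnev vhy osk tis byyb cba scq

Answer: hgot
qnev
vhy
osk
tis
byyb
cba
scq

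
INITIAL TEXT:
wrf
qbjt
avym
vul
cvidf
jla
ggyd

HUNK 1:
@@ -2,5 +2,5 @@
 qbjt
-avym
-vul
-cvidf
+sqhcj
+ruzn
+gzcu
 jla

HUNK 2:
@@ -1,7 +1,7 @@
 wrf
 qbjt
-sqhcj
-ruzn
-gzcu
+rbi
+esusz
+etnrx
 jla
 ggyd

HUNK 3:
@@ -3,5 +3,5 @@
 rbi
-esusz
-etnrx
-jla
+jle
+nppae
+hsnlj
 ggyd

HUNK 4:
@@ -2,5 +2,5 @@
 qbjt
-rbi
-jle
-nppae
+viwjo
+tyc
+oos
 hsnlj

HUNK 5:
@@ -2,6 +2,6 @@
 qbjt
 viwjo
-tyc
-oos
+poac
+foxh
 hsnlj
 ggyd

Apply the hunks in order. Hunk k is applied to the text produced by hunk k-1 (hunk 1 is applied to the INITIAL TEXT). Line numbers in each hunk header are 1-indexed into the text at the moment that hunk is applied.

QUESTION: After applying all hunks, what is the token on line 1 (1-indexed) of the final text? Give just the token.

Hunk 1: at line 2 remove [avym,vul,cvidf] add [sqhcj,ruzn,gzcu] -> 7 lines: wrf qbjt sqhcj ruzn gzcu jla ggyd
Hunk 2: at line 1 remove [sqhcj,ruzn,gzcu] add [rbi,esusz,etnrx] -> 7 lines: wrf qbjt rbi esusz etnrx jla ggyd
Hunk 3: at line 3 remove [esusz,etnrx,jla] add [jle,nppae,hsnlj] -> 7 lines: wrf qbjt rbi jle nppae hsnlj ggyd
Hunk 4: at line 2 remove [rbi,jle,nppae] add [viwjo,tyc,oos] -> 7 lines: wrf qbjt viwjo tyc oos hsnlj ggyd
Hunk 5: at line 2 remove [tyc,oos] add [poac,foxh] -> 7 lines: wrf qbjt viwjo poac foxh hsnlj ggyd
Final line 1: wrf

Answer: wrf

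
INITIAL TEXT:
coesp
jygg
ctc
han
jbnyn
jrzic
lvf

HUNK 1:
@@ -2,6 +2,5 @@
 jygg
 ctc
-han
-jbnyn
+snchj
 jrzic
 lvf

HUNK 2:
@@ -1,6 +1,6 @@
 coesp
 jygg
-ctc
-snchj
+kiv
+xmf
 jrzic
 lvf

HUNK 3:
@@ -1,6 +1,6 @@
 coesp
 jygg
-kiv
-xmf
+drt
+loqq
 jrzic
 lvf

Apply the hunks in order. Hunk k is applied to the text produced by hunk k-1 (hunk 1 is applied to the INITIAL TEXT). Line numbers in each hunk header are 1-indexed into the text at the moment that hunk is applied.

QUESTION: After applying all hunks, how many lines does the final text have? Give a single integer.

Hunk 1: at line 2 remove [han,jbnyn] add [snchj] -> 6 lines: coesp jygg ctc snchj jrzic lvf
Hunk 2: at line 1 remove [ctc,snchj] add [kiv,xmf] -> 6 lines: coesp jygg kiv xmf jrzic lvf
Hunk 3: at line 1 remove [kiv,xmf] add [drt,loqq] -> 6 lines: coesp jygg drt loqq jrzic lvf
Final line count: 6

Answer: 6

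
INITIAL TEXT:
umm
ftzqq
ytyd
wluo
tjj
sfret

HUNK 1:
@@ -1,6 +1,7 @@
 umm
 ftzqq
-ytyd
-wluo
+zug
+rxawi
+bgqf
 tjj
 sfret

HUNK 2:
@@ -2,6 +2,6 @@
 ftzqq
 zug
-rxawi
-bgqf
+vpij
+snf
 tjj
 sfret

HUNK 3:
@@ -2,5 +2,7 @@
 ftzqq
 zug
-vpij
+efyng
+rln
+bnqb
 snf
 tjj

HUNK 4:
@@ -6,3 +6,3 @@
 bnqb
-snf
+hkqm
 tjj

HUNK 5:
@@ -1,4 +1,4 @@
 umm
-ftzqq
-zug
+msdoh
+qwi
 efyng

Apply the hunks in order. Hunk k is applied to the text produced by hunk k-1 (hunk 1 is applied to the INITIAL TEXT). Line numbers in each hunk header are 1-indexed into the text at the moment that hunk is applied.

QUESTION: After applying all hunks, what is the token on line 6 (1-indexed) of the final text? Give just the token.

Hunk 1: at line 1 remove [ytyd,wluo] add [zug,rxawi,bgqf] -> 7 lines: umm ftzqq zug rxawi bgqf tjj sfret
Hunk 2: at line 2 remove [rxawi,bgqf] add [vpij,snf] -> 7 lines: umm ftzqq zug vpij snf tjj sfret
Hunk 3: at line 2 remove [vpij] add [efyng,rln,bnqb] -> 9 lines: umm ftzqq zug efyng rln bnqb snf tjj sfret
Hunk 4: at line 6 remove [snf] add [hkqm] -> 9 lines: umm ftzqq zug efyng rln bnqb hkqm tjj sfret
Hunk 5: at line 1 remove [ftzqq,zug] add [msdoh,qwi] -> 9 lines: umm msdoh qwi efyng rln bnqb hkqm tjj sfret
Final line 6: bnqb

Answer: bnqb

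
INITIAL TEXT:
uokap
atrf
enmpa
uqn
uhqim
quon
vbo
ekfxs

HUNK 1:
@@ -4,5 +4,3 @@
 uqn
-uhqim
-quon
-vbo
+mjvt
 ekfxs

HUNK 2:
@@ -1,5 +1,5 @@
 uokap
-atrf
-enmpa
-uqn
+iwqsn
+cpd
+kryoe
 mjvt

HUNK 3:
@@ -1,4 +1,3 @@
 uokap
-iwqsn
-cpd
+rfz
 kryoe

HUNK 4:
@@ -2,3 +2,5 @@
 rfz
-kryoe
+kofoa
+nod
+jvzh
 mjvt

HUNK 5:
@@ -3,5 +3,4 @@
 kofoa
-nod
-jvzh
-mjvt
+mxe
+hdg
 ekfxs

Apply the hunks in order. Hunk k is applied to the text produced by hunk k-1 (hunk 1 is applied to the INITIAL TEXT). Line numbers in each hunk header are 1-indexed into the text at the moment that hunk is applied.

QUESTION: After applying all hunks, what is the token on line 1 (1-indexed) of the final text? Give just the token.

Answer: uokap

Derivation:
Hunk 1: at line 4 remove [uhqim,quon,vbo] add [mjvt] -> 6 lines: uokap atrf enmpa uqn mjvt ekfxs
Hunk 2: at line 1 remove [atrf,enmpa,uqn] add [iwqsn,cpd,kryoe] -> 6 lines: uokap iwqsn cpd kryoe mjvt ekfxs
Hunk 3: at line 1 remove [iwqsn,cpd] add [rfz] -> 5 lines: uokap rfz kryoe mjvt ekfxs
Hunk 4: at line 2 remove [kryoe] add [kofoa,nod,jvzh] -> 7 lines: uokap rfz kofoa nod jvzh mjvt ekfxs
Hunk 5: at line 3 remove [nod,jvzh,mjvt] add [mxe,hdg] -> 6 lines: uokap rfz kofoa mxe hdg ekfxs
Final line 1: uokap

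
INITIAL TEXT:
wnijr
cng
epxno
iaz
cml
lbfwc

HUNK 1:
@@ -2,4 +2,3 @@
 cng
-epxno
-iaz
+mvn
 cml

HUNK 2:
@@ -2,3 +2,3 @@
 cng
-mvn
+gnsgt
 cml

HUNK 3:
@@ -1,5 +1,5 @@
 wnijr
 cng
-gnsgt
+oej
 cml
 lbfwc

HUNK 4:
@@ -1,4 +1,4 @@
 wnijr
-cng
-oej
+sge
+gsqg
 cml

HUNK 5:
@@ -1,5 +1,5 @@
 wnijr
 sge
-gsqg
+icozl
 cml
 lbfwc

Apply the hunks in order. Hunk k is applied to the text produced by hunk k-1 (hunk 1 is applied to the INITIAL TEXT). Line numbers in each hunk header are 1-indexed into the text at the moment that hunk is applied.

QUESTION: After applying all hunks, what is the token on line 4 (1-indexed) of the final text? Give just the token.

Answer: cml

Derivation:
Hunk 1: at line 2 remove [epxno,iaz] add [mvn] -> 5 lines: wnijr cng mvn cml lbfwc
Hunk 2: at line 2 remove [mvn] add [gnsgt] -> 5 lines: wnijr cng gnsgt cml lbfwc
Hunk 3: at line 1 remove [gnsgt] add [oej] -> 5 lines: wnijr cng oej cml lbfwc
Hunk 4: at line 1 remove [cng,oej] add [sge,gsqg] -> 5 lines: wnijr sge gsqg cml lbfwc
Hunk 5: at line 1 remove [gsqg] add [icozl] -> 5 lines: wnijr sge icozl cml lbfwc
Final line 4: cml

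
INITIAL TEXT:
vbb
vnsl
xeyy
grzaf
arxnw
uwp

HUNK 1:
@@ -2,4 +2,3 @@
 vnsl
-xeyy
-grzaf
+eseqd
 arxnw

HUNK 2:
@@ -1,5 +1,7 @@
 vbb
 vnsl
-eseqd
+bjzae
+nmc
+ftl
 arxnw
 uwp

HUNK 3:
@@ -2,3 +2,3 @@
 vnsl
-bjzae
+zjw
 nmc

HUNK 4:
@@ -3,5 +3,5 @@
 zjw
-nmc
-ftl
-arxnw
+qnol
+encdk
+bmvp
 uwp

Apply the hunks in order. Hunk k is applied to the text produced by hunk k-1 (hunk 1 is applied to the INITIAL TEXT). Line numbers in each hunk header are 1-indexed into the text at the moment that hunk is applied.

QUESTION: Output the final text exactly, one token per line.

Answer: vbb
vnsl
zjw
qnol
encdk
bmvp
uwp

Derivation:
Hunk 1: at line 2 remove [xeyy,grzaf] add [eseqd] -> 5 lines: vbb vnsl eseqd arxnw uwp
Hunk 2: at line 1 remove [eseqd] add [bjzae,nmc,ftl] -> 7 lines: vbb vnsl bjzae nmc ftl arxnw uwp
Hunk 3: at line 2 remove [bjzae] add [zjw] -> 7 lines: vbb vnsl zjw nmc ftl arxnw uwp
Hunk 4: at line 3 remove [nmc,ftl,arxnw] add [qnol,encdk,bmvp] -> 7 lines: vbb vnsl zjw qnol encdk bmvp uwp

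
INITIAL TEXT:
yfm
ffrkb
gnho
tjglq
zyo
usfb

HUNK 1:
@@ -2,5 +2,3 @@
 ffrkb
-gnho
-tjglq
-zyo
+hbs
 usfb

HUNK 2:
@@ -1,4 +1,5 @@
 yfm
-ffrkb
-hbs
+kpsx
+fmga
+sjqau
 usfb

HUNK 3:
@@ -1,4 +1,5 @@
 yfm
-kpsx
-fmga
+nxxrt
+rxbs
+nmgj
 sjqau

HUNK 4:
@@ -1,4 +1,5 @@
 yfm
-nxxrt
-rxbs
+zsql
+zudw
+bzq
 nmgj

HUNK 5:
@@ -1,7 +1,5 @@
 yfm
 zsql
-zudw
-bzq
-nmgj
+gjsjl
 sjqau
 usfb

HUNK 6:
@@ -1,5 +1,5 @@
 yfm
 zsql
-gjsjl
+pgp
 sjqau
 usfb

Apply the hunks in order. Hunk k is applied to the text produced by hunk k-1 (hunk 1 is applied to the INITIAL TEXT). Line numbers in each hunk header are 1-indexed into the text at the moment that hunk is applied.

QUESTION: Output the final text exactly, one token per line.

Hunk 1: at line 2 remove [gnho,tjglq,zyo] add [hbs] -> 4 lines: yfm ffrkb hbs usfb
Hunk 2: at line 1 remove [ffrkb,hbs] add [kpsx,fmga,sjqau] -> 5 lines: yfm kpsx fmga sjqau usfb
Hunk 3: at line 1 remove [kpsx,fmga] add [nxxrt,rxbs,nmgj] -> 6 lines: yfm nxxrt rxbs nmgj sjqau usfb
Hunk 4: at line 1 remove [nxxrt,rxbs] add [zsql,zudw,bzq] -> 7 lines: yfm zsql zudw bzq nmgj sjqau usfb
Hunk 5: at line 1 remove [zudw,bzq,nmgj] add [gjsjl] -> 5 lines: yfm zsql gjsjl sjqau usfb
Hunk 6: at line 1 remove [gjsjl] add [pgp] -> 5 lines: yfm zsql pgp sjqau usfb

Answer: yfm
zsql
pgp
sjqau
usfb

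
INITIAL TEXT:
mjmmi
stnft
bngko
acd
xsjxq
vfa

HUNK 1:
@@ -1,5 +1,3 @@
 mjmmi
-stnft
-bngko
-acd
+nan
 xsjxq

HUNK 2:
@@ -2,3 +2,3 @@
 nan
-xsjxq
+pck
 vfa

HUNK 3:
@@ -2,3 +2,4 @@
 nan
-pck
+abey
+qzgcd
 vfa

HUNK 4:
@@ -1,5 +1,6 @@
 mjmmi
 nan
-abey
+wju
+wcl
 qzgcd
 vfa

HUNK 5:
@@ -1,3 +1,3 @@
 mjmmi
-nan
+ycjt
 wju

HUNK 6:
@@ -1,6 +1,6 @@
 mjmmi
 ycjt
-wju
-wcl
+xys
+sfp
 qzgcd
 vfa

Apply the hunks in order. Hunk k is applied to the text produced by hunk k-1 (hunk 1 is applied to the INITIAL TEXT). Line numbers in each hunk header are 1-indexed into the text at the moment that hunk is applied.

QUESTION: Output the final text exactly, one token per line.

Answer: mjmmi
ycjt
xys
sfp
qzgcd
vfa

Derivation:
Hunk 1: at line 1 remove [stnft,bngko,acd] add [nan] -> 4 lines: mjmmi nan xsjxq vfa
Hunk 2: at line 2 remove [xsjxq] add [pck] -> 4 lines: mjmmi nan pck vfa
Hunk 3: at line 2 remove [pck] add [abey,qzgcd] -> 5 lines: mjmmi nan abey qzgcd vfa
Hunk 4: at line 1 remove [abey] add [wju,wcl] -> 6 lines: mjmmi nan wju wcl qzgcd vfa
Hunk 5: at line 1 remove [nan] add [ycjt] -> 6 lines: mjmmi ycjt wju wcl qzgcd vfa
Hunk 6: at line 1 remove [wju,wcl] add [xys,sfp] -> 6 lines: mjmmi ycjt xys sfp qzgcd vfa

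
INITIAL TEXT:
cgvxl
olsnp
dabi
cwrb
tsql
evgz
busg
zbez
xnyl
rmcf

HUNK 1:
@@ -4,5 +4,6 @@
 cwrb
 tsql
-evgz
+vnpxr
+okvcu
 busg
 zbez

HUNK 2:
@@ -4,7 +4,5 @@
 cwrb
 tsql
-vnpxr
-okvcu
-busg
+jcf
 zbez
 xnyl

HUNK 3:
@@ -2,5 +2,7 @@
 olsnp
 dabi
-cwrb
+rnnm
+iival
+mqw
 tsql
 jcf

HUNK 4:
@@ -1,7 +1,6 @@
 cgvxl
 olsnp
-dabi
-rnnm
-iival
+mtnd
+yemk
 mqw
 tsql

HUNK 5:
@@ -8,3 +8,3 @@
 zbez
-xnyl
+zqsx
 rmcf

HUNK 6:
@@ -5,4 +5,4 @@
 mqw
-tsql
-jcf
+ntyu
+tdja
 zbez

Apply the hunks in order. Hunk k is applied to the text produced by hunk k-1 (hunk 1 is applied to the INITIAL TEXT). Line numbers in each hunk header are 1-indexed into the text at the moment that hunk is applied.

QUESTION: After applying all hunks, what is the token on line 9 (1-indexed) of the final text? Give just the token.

Hunk 1: at line 4 remove [evgz] add [vnpxr,okvcu] -> 11 lines: cgvxl olsnp dabi cwrb tsql vnpxr okvcu busg zbez xnyl rmcf
Hunk 2: at line 4 remove [vnpxr,okvcu,busg] add [jcf] -> 9 lines: cgvxl olsnp dabi cwrb tsql jcf zbez xnyl rmcf
Hunk 3: at line 2 remove [cwrb] add [rnnm,iival,mqw] -> 11 lines: cgvxl olsnp dabi rnnm iival mqw tsql jcf zbez xnyl rmcf
Hunk 4: at line 1 remove [dabi,rnnm,iival] add [mtnd,yemk] -> 10 lines: cgvxl olsnp mtnd yemk mqw tsql jcf zbez xnyl rmcf
Hunk 5: at line 8 remove [xnyl] add [zqsx] -> 10 lines: cgvxl olsnp mtnd yemk mqw tsql jcf zbez zqsx rmcf
Hunk 6: at line 5 remove [tsql,jcf] add [ntyu,tdja] -> 10 lines: cgvxl olsnp mtnd yemk mqw ntyu tdja zbez zqsx rmcf
Final line 9: zqsx

Answer: zqsx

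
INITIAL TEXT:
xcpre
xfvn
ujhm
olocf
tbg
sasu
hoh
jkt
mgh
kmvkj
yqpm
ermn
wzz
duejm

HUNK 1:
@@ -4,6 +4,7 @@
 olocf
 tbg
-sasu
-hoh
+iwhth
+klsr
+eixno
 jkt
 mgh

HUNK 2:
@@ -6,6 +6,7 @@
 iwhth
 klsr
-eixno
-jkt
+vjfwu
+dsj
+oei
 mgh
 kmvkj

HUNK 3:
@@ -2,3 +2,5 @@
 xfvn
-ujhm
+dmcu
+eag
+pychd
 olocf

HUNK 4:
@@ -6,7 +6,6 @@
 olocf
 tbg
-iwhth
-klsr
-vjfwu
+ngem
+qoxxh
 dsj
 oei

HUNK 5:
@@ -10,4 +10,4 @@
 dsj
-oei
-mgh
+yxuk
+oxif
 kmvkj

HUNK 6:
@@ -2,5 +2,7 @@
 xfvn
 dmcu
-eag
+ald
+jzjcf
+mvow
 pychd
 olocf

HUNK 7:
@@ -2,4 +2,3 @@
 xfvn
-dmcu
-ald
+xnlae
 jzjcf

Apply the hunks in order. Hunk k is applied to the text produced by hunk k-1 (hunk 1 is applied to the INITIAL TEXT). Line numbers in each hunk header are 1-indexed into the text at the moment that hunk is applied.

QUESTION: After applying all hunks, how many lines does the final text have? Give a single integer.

Answer: 18

Derivation:
Hunk 1: at line 4 remove [sasu,hoh] add [iwhth,klsr,eixno] -> 15 lines: xcpre xfvn ujhm olocf tbg iwhth klsr eixno jkt mgh kmvkj yqpm ermn wzz duejm
Hunk 2: at line 6 remove [eixno,jkt] add [vjfwu,dsj,oei] -> 16 lines: xcpre xfvn ujhm olocf tbg iwhth klsr vjfwu dsj oei mgh kmvkj yqpm ermn wzz duejm
Hunk 3: at line 2 remove [ujhm] add [dmcu,eag,pychd] -> 18 lines: xcpre xfvn dmcu eag pychd olocf tbg iwhth klsr vjfwu dsj oei mgh kmvkj yqpm ermn wzz duejm
Hunk 4: at line 6 remove [iwhth,klsr,vjfwu] add [ngem,qoxxh] -> 17 lines: xcpre xfvn dmcu eag pychd olocf tbg ngem qoxxh dsj oei mgh kmvkj yqpm ermn wzz duejm
Hunk 5: at line 10 remove [oei,mgh] add [yxuk,oxif] -> 17 lines: xcpre xfvn dmcu eag pychd olocf tbg ngem qoxxh dsj yxuk oxif kmvkj yqpm ermn wzz duejm
Hunk 6: at line 2 remove [eag] add [ald,jzjcf,mvow] -> 19 lines: xcpre xfvn dmcu ald jzjcf mvow pychd olocf tbg ngem qoxxh dsj yxuk oxif kmvkj yqpm ermn wzz duejm
Hunk 7: at line 2 remove [dmcu,ald] add [xnlae] -> 18 lines: xcpre xfvn xnlae jzjcf mvow pychd olocf tbg ngem qoxxh dsj yxuk oxif kmvkj yqpm ermn wzz duejm
Final line count: 18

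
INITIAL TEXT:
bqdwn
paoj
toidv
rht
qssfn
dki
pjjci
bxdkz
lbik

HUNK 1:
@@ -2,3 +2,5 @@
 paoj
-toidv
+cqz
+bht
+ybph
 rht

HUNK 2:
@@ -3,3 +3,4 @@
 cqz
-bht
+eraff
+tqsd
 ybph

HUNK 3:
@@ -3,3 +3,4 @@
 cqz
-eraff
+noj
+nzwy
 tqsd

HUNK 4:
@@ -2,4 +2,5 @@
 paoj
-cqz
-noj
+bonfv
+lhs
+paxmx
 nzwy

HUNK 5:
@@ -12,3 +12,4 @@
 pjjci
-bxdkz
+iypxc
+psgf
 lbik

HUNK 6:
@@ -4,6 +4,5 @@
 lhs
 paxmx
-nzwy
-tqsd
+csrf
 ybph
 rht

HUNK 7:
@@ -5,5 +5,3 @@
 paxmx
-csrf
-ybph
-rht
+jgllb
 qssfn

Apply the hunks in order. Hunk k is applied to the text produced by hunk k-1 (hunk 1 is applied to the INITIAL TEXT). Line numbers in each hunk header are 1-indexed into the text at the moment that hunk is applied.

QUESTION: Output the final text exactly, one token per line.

Hunk 1: at line 2 remove [toidv] add [cqz,bht,ybph] -> 11 lines: bqdwn paoj cqz bht ybph rht qssfn dki pjjci bxdkz lbik
Hunk 2: at line 3 remove [bht] add [eraff,tqsd] -> 12 lines: bqdwn paoj cqz eraff tqsd ybph rht qssfn dki pjjci bxdkz lbik
Hunk 3: at line 3 remove [eraff] add [noj,nzwy] -> 13 lines: bqdwn paoj cqz noj nzwy tqsd ybph rht qssfn dki pjjci bxdkz lbik
Hunk 4: at line 2 remove [cqz,noj] add [bonfv,lhs,paxmx] -> 14 lines: bqdwn paoj bonfv lhs paxmx nzwy tqsd ybph rht qssfn dki pjjci bxdkz lbik
Hunk 5: at line 12 remove [bxdkz] add [iypxc,psgf] -> 15 lines: bqdwn paoj bonfv lhs paxmx nzwy tqsd ybph rht qssfn dki pjjci iypxc psgf lbik
Hunk 6: at line 4 remove [nzwy,tqsd] add [csrf] -> 14 lines: bqdwn paoj bonfv lhs paxmx csrf ybph rht qssfn dki pjjci iypxc psgf lbik
Hunk 7: at line 5 remove [csrf,ybph,rht] add [jgllb] -> 12 lines: bqdwn paoj bonfv lhs paxmx jgllb qssfn dki pjjci iypxc psgf lbik

Answer: bqdwn
paoj
bonfv
lhs
paxmx
jgllb
qssfn
dki
pjjci
iypxc
psgf
lbik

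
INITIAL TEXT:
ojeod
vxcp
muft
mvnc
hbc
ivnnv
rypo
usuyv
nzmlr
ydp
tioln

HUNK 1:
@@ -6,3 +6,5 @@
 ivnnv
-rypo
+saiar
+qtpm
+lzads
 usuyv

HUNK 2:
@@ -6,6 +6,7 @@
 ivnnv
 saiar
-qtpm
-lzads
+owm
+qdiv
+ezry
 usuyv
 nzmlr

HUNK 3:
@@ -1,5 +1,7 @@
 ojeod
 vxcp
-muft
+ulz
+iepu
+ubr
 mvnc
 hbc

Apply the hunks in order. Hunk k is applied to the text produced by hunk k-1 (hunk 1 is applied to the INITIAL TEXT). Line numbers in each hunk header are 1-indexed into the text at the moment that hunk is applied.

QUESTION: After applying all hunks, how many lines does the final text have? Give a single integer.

Answer: 16

Derivation:
Hunk 1: at line 6 remove [rypo] add [saiar,qtpm,lzads] -> 13 lines: ojeod vxcp muft mvnc hbc ivnnv saiar qtpm lzads usuyv nzmlr ydp tioln
Hunk 2: at line 6 remove [qtpm,lzads] add [owm,qdiv,ezry] -> 14 lines: ojeod vxcp muft mvnc hbc ivnnv saiar owm qdiv ezry usuyv nzmlr ydp tioln
Hunk 3: at line 1 remove [muft] add [ulz,iepu,ubr] -> 16 lines: ojeod vxcp ulz iepu ubr mvnc hbc ivnnv saiar owm qdiv ezry usuyv nzmlr ydp tioln
Final line count: 16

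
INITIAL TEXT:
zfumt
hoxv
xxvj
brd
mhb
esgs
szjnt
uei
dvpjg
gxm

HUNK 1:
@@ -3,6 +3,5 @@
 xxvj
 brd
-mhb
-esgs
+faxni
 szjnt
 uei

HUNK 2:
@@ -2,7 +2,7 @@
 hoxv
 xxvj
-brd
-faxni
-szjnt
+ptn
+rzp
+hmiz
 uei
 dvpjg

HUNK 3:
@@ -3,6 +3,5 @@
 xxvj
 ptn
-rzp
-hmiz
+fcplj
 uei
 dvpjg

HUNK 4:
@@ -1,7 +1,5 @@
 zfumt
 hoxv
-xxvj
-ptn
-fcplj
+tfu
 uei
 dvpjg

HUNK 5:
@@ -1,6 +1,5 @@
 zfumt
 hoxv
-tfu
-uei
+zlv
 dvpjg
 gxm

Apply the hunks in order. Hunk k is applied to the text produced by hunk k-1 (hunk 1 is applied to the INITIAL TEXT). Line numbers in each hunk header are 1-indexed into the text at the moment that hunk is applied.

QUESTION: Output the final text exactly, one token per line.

Answer: zfumt
hoxv
zlv
dvpjg
gxm

Derivation:
Hunk 1: at line 3 remove [mhb,esgs] add [faxni] -> 9 lines: zfumt hoxv xxvj brd faxni szjnt uei dvpjg gxm
Hunk 2: at line 2 remove [brd,faxni,szjnt] add [ptn,rzp,hmiz] -> 9 lines: zfumt hoxv xxvj ptn rzp hmiz uei dvpjg gxm
Hunk 3: at line 3 remove [rzp,hmiz] add [fcplj] -> 8 lines: zfumt hoxv xxvj ptn fcplj uei dvpjg gxm
Hunk 4: at line 1 remove [xxvj,ptn,fcplj] add [tfu] -> 6 lines: zfumt hoxv tfu uei dvpjg gxm
Hunk 5: at line 1 remove [tfu,uei] add [zlv] -> 5 lines: zfumt hoxv zlv dvpjg gxm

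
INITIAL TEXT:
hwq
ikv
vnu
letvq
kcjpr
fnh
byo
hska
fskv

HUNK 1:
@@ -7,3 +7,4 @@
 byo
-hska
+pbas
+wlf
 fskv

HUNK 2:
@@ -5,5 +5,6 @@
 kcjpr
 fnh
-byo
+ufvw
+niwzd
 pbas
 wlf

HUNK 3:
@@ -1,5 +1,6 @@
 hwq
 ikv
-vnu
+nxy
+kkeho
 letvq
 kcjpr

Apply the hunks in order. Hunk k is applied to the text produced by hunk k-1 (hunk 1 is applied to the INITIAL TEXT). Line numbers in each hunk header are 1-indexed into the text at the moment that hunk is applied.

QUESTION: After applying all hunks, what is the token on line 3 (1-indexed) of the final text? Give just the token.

Answer: nxy

Derivation:
Hunk 1: at line 7 remove [hska] add [pbas,wlf] -> 10 lines: hwq ikv vnu letvq kcjpr fnh byo pbas wlf fskv
Hunk 2: at line 5 remove [byo] add [ufvw,niwzd] -> 11 lines: hwq ikv vnu letvq kcjpr fnh ufvw niwzd pbas wlf fskv
Hunk 3: at line 1 remove [vnu] add [nxy,kkeho] -> 12 lines: hwq ikv nxy kkeho letvq kcjpr fnh ufvw niwzd pbas wlf fskv
Final line 3: nxy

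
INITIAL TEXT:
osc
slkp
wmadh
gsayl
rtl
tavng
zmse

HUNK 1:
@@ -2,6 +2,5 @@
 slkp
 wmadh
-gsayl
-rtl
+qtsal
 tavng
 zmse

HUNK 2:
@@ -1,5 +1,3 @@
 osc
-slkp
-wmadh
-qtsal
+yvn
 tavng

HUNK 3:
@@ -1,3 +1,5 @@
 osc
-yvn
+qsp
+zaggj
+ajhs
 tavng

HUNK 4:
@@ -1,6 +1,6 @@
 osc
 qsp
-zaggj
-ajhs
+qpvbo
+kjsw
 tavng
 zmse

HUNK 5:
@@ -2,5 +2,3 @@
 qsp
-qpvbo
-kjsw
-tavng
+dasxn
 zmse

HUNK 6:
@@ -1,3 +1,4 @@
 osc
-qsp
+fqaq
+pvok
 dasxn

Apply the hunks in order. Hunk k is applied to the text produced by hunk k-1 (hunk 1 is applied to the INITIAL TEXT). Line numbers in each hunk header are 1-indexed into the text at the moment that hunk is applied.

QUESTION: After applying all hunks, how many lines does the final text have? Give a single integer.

Hunk 1: at line 2 remove [gsayl,rtl] add [qtsal] -> 6 lines: osc slkp wmadh qtsal tavng zmse
Hunk 2: at line 1 remove [slkp,wmadh,qtsal] add [yvn] -> 4 lines: osc yvn tavng zmse
Hunk 3: at line 1 remove [yvn] add [qsp,zaggj,ajhs] -> 6 lines: osc qsp zaggj ajhs tavng zmse
Hunk 4: at line 1 remove [zaggj,ajhs] add [qpvbo,kjsw] -> 6 lines: osc qsp qpvbo kjsw tavng zmse
Hunk 5: at line 2 remove [qpvbo,kjsw,tavng] add [dasxn] -> 4 lines: osc qsp dasxn zmse
Hunk 6: at line 1 remove [qsp] add [fqaq,pvok] -> 5 lines: osc fqaq pvok dasxn zmse
Final line count: 5

Answer: 5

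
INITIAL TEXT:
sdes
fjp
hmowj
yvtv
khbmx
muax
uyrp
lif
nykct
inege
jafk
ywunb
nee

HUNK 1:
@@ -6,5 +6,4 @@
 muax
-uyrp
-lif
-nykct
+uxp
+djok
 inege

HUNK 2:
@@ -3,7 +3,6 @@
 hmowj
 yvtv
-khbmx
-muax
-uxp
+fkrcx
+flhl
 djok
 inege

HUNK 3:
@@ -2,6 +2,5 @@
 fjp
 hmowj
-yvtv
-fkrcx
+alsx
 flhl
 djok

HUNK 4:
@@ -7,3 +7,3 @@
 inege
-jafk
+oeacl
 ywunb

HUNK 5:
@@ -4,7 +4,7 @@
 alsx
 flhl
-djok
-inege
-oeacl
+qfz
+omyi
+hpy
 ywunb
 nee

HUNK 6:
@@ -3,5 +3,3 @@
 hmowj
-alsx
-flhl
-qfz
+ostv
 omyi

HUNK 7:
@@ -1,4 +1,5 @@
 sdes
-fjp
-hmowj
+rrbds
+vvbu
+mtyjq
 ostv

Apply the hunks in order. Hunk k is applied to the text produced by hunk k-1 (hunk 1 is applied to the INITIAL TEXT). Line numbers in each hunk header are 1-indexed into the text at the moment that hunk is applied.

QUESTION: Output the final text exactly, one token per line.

Hunk 1: at line 6 remove [uyrp,lif,nykct] add [uxp,djok] -> 12 lines: sdes fjp hmowj yvtv khbmx muax uxp djok inege jafk ywunb nee
Hunk 2: at line 3 remove [khbmx,muax,uxp] add [fkrcx,flhl] -> 11 lines: sdes fjp hmowj yvtv fkrcx flhl djok inege jafk ywunb nee
Hunk 3: at line 2 remove [yvtv,fkrcx] add [alsx] -> 10 lines: sdes fjp hmowj alsx flhl djok inege jafk ywunb nee
Hunk 4: at line 7 remove [jafk] add [oeacl] -> 10 lines: sdes fjp hmowj alsx flhl djok inege oeacl ywunb nee
Hunk 5: at line 4 remove [djok,inege,oeacl] add [qfz,omyi,hpy] -> 10 lines: sdes fjp hmowj alsx flhl qfz omyi hpy ywunb nee
Hunk 6: at line 3 remove [alsx,flhl,qfz] add [ostv] -> 8 lines: sdes fjp hmowj ostv omyi hpy ywunb nee
Hunk 7: at line 1 remove [fjp,hmowj] add [rrbds,vvbu,mtyjq] -> 9 lines: sdes rrbds vvbu mtyjq ostv omyi hpy ywunb nee

Answer: sdes
rrbds
vvbu
mtyjq
ostv
omyi
hpy
ywunb
nee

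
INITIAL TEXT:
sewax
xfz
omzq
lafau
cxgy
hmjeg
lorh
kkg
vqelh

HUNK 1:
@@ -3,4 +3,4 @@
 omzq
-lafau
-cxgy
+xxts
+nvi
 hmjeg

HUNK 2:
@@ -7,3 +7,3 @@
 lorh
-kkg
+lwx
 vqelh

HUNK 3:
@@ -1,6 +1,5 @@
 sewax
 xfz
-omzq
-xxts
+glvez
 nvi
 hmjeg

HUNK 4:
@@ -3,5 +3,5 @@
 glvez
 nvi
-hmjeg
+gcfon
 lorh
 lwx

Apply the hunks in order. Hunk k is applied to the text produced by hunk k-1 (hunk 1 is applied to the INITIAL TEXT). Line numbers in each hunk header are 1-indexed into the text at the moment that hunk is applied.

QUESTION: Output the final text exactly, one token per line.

Answer: sewax
xfz
glvez
nvi
gcfon
lorh
lwx
vqelh

Derivation:
Hunk 1: at line 3 remove [lafau,cxgy] add [xxts,nvi] -> 9 lines: sewax xfz omzq xxts nvi hmjeg lorh kkg vqelh
Hunk 2: at line 7 remove [kkg] add [lwx] -> 9 lines: sewax xfz omzq xxts nvi hmjeg lorh lwx vqelh
Hunk 3: at line 1 remove [omzq,xxts] add [glvez] -> 8 lines: sewax xfz glvez nvi hmjeg lorh lwx vqelh
Hunk 4: at line 3 remove [hmjeg] add [gcfon] -> 8 lines: sewax xfz glvez nvi gcfon lorh lwx vqelh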